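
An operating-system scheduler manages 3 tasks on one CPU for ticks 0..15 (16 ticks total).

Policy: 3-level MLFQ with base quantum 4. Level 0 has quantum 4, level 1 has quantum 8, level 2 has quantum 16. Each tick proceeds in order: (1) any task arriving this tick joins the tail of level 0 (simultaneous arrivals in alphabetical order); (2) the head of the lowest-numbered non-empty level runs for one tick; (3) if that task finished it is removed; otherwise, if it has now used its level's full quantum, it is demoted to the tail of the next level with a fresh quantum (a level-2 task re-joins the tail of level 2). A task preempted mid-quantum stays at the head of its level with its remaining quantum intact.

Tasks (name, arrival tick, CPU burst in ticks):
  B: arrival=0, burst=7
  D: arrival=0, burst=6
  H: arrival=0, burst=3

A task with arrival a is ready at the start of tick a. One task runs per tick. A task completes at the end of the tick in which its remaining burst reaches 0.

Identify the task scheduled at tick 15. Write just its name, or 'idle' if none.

running at tick 15 = D

t=0: L0/L1/L2 = BDH/-/- → run B
t=1: L0/L1/L2 = BDH/-/- → run B
t=2: L0/L1/L2 = BDH/-/- → run B
t=3: L0/L1/L2 = BDH/-/- → run B
t=4: L0/L1/L2 = DH/B/- → run D
t=5: L0/L1/L2 = DH/B/- → run D
t=6: L0/L1/L2 = DH/B/- → run D
t=7: L0/L1/L2 = DH/B/- → run D
t=8: L0/L1/L2 = H/BD/- → run H
t=9: L0/L1/L2 = H/BD/- → run H
t=10: L0/L1/L2 = H/BD/- → run H
t=11: L0/L1/L2 = -/BD/- → run B
t=12: L0/L1/L2 = -/BD/- → run B
t=13: L0/L1/L2 = -/BD/- → run B
t=14: L0/L1/L2 = -/D/- → run D
t=15: L0/L1/L2 = -/D/- → run D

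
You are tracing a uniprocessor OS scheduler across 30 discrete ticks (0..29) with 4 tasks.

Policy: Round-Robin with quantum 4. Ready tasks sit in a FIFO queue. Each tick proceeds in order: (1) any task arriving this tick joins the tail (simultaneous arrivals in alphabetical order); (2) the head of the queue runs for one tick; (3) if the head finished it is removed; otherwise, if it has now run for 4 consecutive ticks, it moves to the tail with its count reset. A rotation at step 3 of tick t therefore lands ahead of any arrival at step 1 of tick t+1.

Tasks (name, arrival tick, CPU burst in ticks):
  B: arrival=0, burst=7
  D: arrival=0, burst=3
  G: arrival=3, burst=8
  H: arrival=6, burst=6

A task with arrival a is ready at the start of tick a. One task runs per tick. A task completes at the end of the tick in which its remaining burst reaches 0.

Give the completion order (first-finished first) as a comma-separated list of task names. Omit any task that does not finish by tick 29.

t=0: queue=[B,D] q_used=0 → run B
t=1: queue=[B,D] q_used=1 → run B
t=2: queue=[B,D] q_used=2 → run B
t=3: queue=[B,D,G] q_used=3 → run B
t=4: queue=[D,G,B] q_used=0 → run D
t=5: queue=[D,G,B] q_used=1 → run D
t=6: queue=[D,G,B,H] q_used=2 → run D
t=7: queue=[G,B,H] q_used=0 → run G
t=8: queue=[G,B,H] q_used=1 → run G
t=9: queue=[G,B,H] q_used=2 → run G
t=10: queue=[G,B,H] q_used=3 → run G
t=11: queue=[B,H,G] q_used=0 → run B
t=12: queue=[B,H,G] q_used=1 → run B
t=13: queue=[B,H,G] q_used=2 → run B
t=14: queue=[H,G] q_used=0 → run H
t=15: queue=[H,G] q_used=1 → run H
t=16: queue=[H,G] q_used=2 → run H
t=17: queue=[H,G] q_used=3 → run H
t=18: queue=[G,H] q_used=0 → run G
t=19: queue=[G,H] q_used=1 → run G
t=20: queue=[G,H] q_used=2 → run G
t=21: queue=[G,H] q_used=3 → run G
t=22: queue=[H] q_used=0 → run H
t=23: queue=[H] q_used=1 → run H
t=24: (idle)
t=25: (idle)
t=26: (idle)
t=27: (idle)
t=28: (idle)
t=29: (idle)

completion order = D, B, G, H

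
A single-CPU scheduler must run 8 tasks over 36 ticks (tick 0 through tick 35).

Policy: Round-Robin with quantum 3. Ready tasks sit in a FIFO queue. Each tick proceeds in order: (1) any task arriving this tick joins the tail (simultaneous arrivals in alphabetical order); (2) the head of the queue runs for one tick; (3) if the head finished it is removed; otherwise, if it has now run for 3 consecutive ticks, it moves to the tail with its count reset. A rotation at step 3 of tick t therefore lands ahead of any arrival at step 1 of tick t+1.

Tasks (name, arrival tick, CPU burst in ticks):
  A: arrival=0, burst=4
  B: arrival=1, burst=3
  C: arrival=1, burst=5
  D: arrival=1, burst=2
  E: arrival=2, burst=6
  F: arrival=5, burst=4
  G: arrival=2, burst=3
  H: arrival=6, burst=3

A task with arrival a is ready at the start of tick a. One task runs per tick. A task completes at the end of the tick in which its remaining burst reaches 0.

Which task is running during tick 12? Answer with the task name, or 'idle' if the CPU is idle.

running at tick 12 = E

t=0: queue=[A] q_used=0 → run A
t=1: queue=[A,B,C,D] q_used=1 → run A
t=2: queue=[A,B,C,D,E,G] q_used=2 → run A
t=3: queue=[B,C,D,E,G,A] q_used=0 → run B
t=4: queue=[B,C,D,E,G,A] q_used=1 → run B
t=5: queue=[B,C,D,E,G,A,F] q_used=2 → run B
t=6: queue=[C,D,E,G,A,F,H] q_used=0 → run C
t=7: queue=[C,D,E,G,A,F,H] q_used=1 → run C
t=8: queue=[C,D,E,G,A,F,H] q_used=2 → run C
t=9: queue=[D,E,G,A,F,H,C] q_used=0 → run D
t=10: queue=[D,E,G,A,F,H,C] q_used=1 → run D
t=11: queue=[E,G,A,F,H,C] q_used=0 → run E
t=12: queue=[E,G,A,F,H,C] q_used=1 → run E
t=13: queue=[E,G,A,F,H,C] q_used=2 → run E
t=14: queue=[G,A,F,H,C,E] q_used=0 → run G
t=15: queue=[G,A,F,H,C,E] q_used=1 → run G
t=16: queue=[G,A,F,H,C,E] q_used=2 → run G
t=17: queue=[A,F,H,C,E] q_used=0 → run A
t=18: queue=[F,H,C,E] q_used=0 → run F
t=19: queue=[F,H,C,E] q_used=1 → run F
t=20: queue=[F,H,C,E] q_used=2 → run F
t=21: queue=[H,C,E,F] q_used=0 → run H
t=22: queue=[H,C,E,F] q_used=1 → run H
t=23: queue=[H,C,E,F] q_used=2 → run H
t=24: queue=[C,E,F] q_used=0 → run C
t=25: queue=[C,E,F] q_used=1 → run C
t=26: queue=[E,F] q_used=0 → run E
t=27: queue=[E,F] q_used=1 → run E
t=28: queue=[E,F] q_used=2 → run E
t=29: queue=[F] q_used=0 → run F
t=30: (idle)
t=31: (idle)
t=32: (idle)
t=33: (idle)
t=34: (idle)
t=35: (idle)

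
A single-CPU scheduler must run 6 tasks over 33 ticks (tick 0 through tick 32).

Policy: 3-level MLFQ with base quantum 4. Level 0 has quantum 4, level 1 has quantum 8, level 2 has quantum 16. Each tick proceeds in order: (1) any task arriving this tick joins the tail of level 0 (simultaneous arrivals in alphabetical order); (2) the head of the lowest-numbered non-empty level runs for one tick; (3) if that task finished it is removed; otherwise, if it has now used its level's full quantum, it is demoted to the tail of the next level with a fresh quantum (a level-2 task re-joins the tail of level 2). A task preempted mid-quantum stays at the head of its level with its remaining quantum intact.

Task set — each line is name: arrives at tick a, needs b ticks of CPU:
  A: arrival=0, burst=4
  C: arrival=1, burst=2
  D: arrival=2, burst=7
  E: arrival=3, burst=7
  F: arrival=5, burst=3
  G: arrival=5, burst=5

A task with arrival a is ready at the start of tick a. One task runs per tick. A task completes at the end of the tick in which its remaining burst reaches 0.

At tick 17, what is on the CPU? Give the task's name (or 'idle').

running at tick 17 = G

t=0: L0/L1/L2 = A/-/- → run A
t=1: L0/L1/L2 = AC/-/- → run A
t=2: L0/L1/L2 = ACD/-/- → run A
t=3: L0/L1/L2 = ACDE/-/- → run A
t=4: L0/L1/L2 = CDE/-/- → run C
t=5: L0/L1/L2 = CDEFG/-/- → run C
t=6: L0/L1/L2 = DEFG/-/- → run D
t=7: L0/L1/L2 = DEFG/-/- → run D
t=8: L0/L1/L2 = DEFG/-/- → run D
t=9: L0/L1/L2 = DEFG/-/- → run D
t=10: L0/L1/L2 = EFG/D/- → run E
t=11: L0/L1/L2 = EFG/D/- → run E
t=12: L0/L1/L2 = EFG/D/- → run E
t=13: L0/L1/L2 = EFG/D/- → run E
t=14: L0/L1/L2 = FG/DE/- → run F
t=15: L0/L1/L2 = FG/DE/- → run F
t=16: L0/L1/L2 = FG/DE/- → run F
t=17: L0/L1/L2 = G/DE/- → run G
t=18: L0/L1/L2 = G/DE/- → run G
t=19: L0/L1/L2 = G/DE/- → run G
t=20: L0/L1/L2 = G/DE/- → run G
t=21: L0/L1/L2 = -/DEG/- → run D
t=22: L0/L1/L2 = -/DEG/- → run D
t=23: L0/L1/L2 = -/DEG/- → run D
t=24: L0/L1/L2 = -/EG/- → run E
t=25: L0/L1/L2 = -/EG/- → run E
t=26: L0/L1/L2 = -/EG/- → run E
t=27: L0/L1/L2 = -/G/- → run G
t=28: (idle)
t=29: (idle)
t=30: (idle)
t=31: (idle)
t=32: (idle)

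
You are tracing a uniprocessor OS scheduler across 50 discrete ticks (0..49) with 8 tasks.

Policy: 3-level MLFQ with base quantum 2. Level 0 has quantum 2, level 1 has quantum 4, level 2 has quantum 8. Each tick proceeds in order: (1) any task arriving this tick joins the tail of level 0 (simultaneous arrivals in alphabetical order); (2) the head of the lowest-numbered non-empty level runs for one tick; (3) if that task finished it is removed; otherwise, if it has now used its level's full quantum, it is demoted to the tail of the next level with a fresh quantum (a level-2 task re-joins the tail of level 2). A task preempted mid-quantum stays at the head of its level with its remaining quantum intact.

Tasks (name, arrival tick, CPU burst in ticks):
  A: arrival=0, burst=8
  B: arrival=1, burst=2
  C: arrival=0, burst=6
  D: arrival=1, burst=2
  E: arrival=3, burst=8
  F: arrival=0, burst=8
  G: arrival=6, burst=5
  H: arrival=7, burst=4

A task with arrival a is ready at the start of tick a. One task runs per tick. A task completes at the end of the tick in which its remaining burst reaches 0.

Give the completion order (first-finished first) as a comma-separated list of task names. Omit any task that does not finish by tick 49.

t=0: L0/L1/L2 = ACF/-/- → run A
t=1: L0/L1/L2 = ACFBD/-/- → run A
t=2: L0/L1/L2 = CFBD/A/- → run C
t=3: L0/L1/L2 = CFBDE/A/- → run C
t=4: L0/L1/L2 = FBDE/AC/- → run F
t=5: L0/L1/L2 = FBDE/AC/- → run F
t=6: L0/L1/L2 = BDEG/ACF/- → run B
t=7: L0/L1/L2 = BDEGH/ACF/- → run B
t=8: L0/L1/L2 = DEGH/ACF/- → run D
t=9: L0/L1/L2 = DEGH/ACF/- → run D
t=10: L0/L1/L2 = EGH/ACF/- → run E
t=11: L0/L1/L2 = EGH/ACF/- → run E
t=12: L0/L1/L2 = GH/ACFE/- → run G
t=13: L0/L1/L2 = GH/ACFE/- → run G
t=14: L0/L1/L2 = H/ACFEG/- → run H
t=15: L0/L1/L2 = H/ACFEG/- → run H
t=16: L0/L1/L2 = -/ACFEGH/- → run A
t=17: L0/L1/L2 = -/ACFEGH/- → run A
t=18: L0/L1/L2 = -/ACFEGH/- → run A
t=19: L0/L1/L2 = -/ACFEGH/- → run A
t=20: L0/L1/L2 = -/CFEGH/A → run C
t=21: L0/L1/L2 = -/CFEGH/A → run C
t=22: L0/L1/L2 = -/CFEGH/A → run C
t=23: L0/L1/L2 = -/CFEGH/A → run C
t=24: L0/L1/L2 = -/FEGH/A → run F
t=25: L0/L1/L2 = -/FEGH/A → run F
t=26: L0/L1/L2 = -/FEGH/A → run F
t=27: L0/L1/L2 = -/FEGH/A → run F
t=28: L0/L1/L2 = -/EGH/AF → run E
t=29: L0/L1/L2 = -/EGH/AF → run E
t=30: L0/L1/L2 = -/EGH/AF → run E
t=31: L0/L1/L2 = -/EGH/AF → run E
t=32: L0/L1/L2 = -/GH/AFE → run G
t=33: L0/L1/L2 = -/GH/AFE → run G
t=34: L0/L1/L2 = -/GH/AFE → run G
t=35: L0/L1/L2 = -/H/AFE → run H
t=36: L0/L1/L2 = -/H/AFE → run H
t=37: L0/L1/L2 = -/-/AFE → run A
t=38: L0/L1/L2 = -/-/AFE → run A
t=39: L0/L1/L2 = -/-/FE → run F
t=40: L0/L1/L2 = -/-/FE → run F
t=41: L0/L1/L2 = -/-/E → run E
t=42: L0/L1/L2 = -/-/E → run E
t=43: (idle)
t=44: (idle)
t=45: (idle)
t=46: (idle)
t=47: (idle)
t=48: (idle)
t=49: (idle)

completion order = B, D, C, G, H, A, F, E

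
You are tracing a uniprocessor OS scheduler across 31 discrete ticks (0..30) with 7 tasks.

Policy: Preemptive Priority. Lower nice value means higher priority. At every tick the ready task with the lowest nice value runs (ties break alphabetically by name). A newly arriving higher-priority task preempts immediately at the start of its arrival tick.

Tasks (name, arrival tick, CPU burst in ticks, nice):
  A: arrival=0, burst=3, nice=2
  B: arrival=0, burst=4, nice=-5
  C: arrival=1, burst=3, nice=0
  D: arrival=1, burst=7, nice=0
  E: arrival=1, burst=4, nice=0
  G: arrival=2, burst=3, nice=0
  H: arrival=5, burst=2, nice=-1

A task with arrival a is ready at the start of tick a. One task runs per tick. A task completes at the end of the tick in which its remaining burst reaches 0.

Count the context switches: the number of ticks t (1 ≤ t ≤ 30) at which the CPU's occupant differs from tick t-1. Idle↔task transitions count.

context switches = 8

t=0: ready={A,B} → run B
t=1: ready={A,B,C,D,E} → run B
t=2: ready={A,B,C,D,E,G} → run B
t=3: ready={A,B,C,D,E,G} → run B
t=4: ready={A,C,D,E,G} → run C
t=5: ready={A,C,D,E,G,H} → run H
t=6: ready={A,C,D,E,G,H} → run H
t=7: ready={A,C,D,E,G} → run C
t=8: ready={A,C,D,E,G} → run C
t=9: ready={A,D,E,G} → run D
t=10: ready={A,D,E,G} → run D
t=11: ready={A,D,E,G} → run D
t=12: ready={A,D,E,G} → run D
t=13: ready={A,D,E,G} → run D
t=14: ready={A,D,E,G} → run D
t=15: ready={A,D,E,G} → run D
t=16: ready={A,E,G} → run E
t=17: ready={A,E,G} → run E
t=18: ready={A,E,G} → run E
t=19: ready={A,E,G} → run E
t=20: ready={A,G} → run G
t=21: ready={A,G} → run G
t=22: ready={A,G} → run G
t=23: ready={A} → run A
t=24: ready={A} → run A
t=25: ready={A} → run A
t=26: (idle)
t=27: (idle)
t=28: (idle)
t=29: (idle)
t=30: (idle)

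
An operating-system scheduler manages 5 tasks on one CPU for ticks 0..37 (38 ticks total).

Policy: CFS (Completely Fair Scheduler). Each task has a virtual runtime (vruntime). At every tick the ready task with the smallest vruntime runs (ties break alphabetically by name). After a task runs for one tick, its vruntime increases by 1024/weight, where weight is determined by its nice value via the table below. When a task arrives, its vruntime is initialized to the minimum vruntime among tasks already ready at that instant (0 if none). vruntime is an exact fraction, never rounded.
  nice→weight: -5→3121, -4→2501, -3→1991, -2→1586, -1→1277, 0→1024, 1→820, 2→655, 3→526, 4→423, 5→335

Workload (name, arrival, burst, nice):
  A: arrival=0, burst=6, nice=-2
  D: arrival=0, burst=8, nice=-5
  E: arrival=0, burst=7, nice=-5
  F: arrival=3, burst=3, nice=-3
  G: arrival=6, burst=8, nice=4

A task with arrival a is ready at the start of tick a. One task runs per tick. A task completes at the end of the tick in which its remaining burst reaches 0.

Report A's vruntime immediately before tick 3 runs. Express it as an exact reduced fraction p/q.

vruntime(A, start of tick 3) = 512/793

t=0: vr[A=0 D=0 E=0] → run A
t=1: vr[A=512/793 D=0 E=0] → run D
t=2: vr[A=512/793 D=1024/3121 E=0] → run E
t=3: vr[A=512/793 D=1024/3121 E=1024/3121 F=1024/3121] → run D
t=4: vr[A=512/793 D=2048/3121 E=1024/3121 F=1024/3121] → run E
t=5: vr[A=512/793 D=2048/3121 E=2048/3121 F=1024/3121] → run F
t=6: vr[A=512/793 D=2048/3121 E=2048/3121 F=5234688/6213911 G=512/793] → run A
t=7: vr[A=1024/793 D=2048/3121 E=2048/3121 F=5234688/6213911 G=512/793] → run G
t=8: vr[A=1024/793 D=2048/3121 E=2048/3121 F=5234688/6213911 G=1028608/335439] → run D
t=9: vr[A=1024/793 D=3072/3121 E=2048/3121 F=5234688/6213911 G=1028608/335439] → run E
t=10: vr[A=1024/793 D=3072/3121 E=3072/3121 F=5234688/6213911 G=1028608/335439] → run F
t=11: vr[A=1024/793 D=3072/3121 E=3072/3121 F=8430592/6213911 G=1028608/335439] → run D
t=12: vr[A=1024/793 D=4096/3121 E=3072/3121 F=8430592/6213911 G=1028608/335439] → run E
t=13: vr[A=1024/793 D=4096/3121 E=4096/3121 F=8430592/6213911 G=1028608/335439] → run A
t=14: vr[A=1536/793 D=4096/3121 E=4096/3121 F=8430592/6213911 G=1028608/335439] → run D
t=15: vr[A=1536/793 D=5120/3121 E=4096/3121 F=8430592/6213911 G=1028608/335439] → run E
t=16: vr[A=1536/793 D=5120/3121 E=5120/3121 F=8430592/6213911 G=1028608/335439] → run F
t=17: vr[A=1536/793 D=5120/3121 E=5120/3121 G=1028608/335439] → run D
t=18: vr[A=1536/793 D=6144/3121 E=5120/3121 G=1028608/335439] → run E
t=19: vr[A=1536/793 D=6144/3121 E=6144/3121 G=1028608/335439] → run A
t=20: vr[A=2048/793 D=6144/3121 E=6144/3121 G=1028608/335439] → run D
t=21: vr[A=2048/793 D=7168/3121 E=6144/3121 G=1028608/335439] → run E
t=22: vr[A=2048/793 D=7168/3121 G=1028608/335439] → run D
t=23: vr[A=2048/793 G=1028608/335439] → run A
t=24: vr[A=2560/793 G=1028608/335439] → run G
t=25: vr[A=2560/793 G=1840640/335439] → run A
t=26: vr[G=1840640/335439] → run G
t=27: vr[G=884224/111813] → run G
t=28: vr[G=3464704/335439] → run G
t=29: vr[G=4276736/335439] → run G
t=30: vr[G=1696256/111813] → run G
t=31: vr[G=5900800/335439] → run G
t=32: (idle)
t=33: (idle)
t=34: (idle)
t=35: (idle)
t=36: (idle)
t=37: (idle)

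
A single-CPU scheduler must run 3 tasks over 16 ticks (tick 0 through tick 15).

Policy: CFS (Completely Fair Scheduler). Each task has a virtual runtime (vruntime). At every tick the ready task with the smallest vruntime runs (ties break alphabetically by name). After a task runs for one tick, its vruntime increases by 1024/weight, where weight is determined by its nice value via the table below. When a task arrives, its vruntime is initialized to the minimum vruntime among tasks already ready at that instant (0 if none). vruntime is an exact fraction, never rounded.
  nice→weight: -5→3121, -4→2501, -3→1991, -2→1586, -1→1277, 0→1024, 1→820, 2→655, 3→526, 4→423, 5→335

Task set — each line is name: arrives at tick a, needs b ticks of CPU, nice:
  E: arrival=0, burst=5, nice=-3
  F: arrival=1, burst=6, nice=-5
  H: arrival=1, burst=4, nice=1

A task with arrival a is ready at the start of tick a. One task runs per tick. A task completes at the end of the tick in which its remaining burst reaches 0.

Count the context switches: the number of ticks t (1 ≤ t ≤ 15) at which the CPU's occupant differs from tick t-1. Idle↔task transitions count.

t=0: vr[E=0] → run E
t=1: vr[E=1024/1991 F=1024/1991 H=1024/1991] → run E
t=2: vr[E=2048/1991 F=1024/1991 H=1024/1991] → run F
t=3: vr[E=2048/1991 F=5234688/6213911 H=1024/1991] → run H
t=4: vr[E=2048/1991 F=5234688/6213911 H=719616/408155] → run F
t=5: vr[E=2048/1991 F=7273472/6213911 H=719616/408155] → run E
t=6: vr[E=3072/1991 F=7273472/6213911 H=719616/408155] → run F
t=7: vr[E=3072/1991 F=9312256/6213911 H=719616/408155] → run F
t=8: vr[E=3072/1991 F=11351040/6213911 H=719616/408155] → run E
t=9: vr[E=4096/1991 F=11351040/6213911 H=719616/408155] → run H
t=10: vr[E=4096/1991 F=11351040/6213911 H=1229312/408155] → run F
t=11: vr[E=4096/1991 F=13389824/6213911 H=1229312/408155] → run E
t=12: vr[F=13389824/6213911 H=1229312/408155] → run F
t=13: vr[H=1229312/408155] → run H
t=14: vr[H=1739008/408155] → run H
t=15: (idle)

context switches = 12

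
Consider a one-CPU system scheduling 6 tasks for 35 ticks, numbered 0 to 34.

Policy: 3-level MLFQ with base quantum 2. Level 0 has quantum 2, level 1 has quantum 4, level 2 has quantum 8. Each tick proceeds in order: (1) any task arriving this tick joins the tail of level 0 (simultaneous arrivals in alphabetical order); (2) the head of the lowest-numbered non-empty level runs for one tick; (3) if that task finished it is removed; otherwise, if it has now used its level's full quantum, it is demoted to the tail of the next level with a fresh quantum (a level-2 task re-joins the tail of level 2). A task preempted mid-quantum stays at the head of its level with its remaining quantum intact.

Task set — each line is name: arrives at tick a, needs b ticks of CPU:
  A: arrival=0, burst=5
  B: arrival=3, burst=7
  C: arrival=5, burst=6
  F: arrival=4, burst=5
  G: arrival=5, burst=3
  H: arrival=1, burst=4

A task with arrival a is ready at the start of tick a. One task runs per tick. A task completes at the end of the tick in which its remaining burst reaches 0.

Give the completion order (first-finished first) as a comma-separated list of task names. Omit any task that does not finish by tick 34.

completion order = A, H, F, C, G, B

t=0: L0/L1/L2 = A/-/- → run A
t=1: L0/L1/L2 = AH/-/- → run A
t=2: L0/L1/L2 = H/A/- → run H
t=3: L0/L1/L2 = HB/A/- → run H
t=4: L0/L1/L2 = BF/AH/- → run B
t=5: L0/L1/L2 = BFCG/AH/- → run B
t=6: L0/L1/L2 = FCG/AHB/- → run F
t=7: L0/L1/L2 = FCG/AHB/- → run F
t=8: L0/L1/L2 = CG/AHBF/- → run C
t=9: L0/L1/L2 = CG/AHBF/- → run C
t=10: L0/L1/L2 = G/AHBFC/- → run G
t=11: L0/L1/L2 = G/AHBFC/- → run G
t=12: L0/L1/L2 = -/AHBFCG/- → run A
t=13: L0/L1/L2 = -/AHBFCG/- → run A
t=14: L0/L1/L2 = -/AHBFCG/- → run A
t=15: L0/L1/L2 = -/HBFCG/- → run H
t=16: L0/L1/L2 = -/HBFCG/- → run H
t=17: L0/L1/L2 = -/BFCG/- → run B
t=18: L0/L1/L2 = -/BFCG/- → run B
t=19: L0/L1/L2 = -/BFCG/- → run B
t=20: L0/L1/L2 = -/BFCG/- → run B
t=21: L0/L1/L2 = -/FCG/B → run F
t=22: L0/L1/L2 = -/FCG/B → run F
t=23: L0/L1/L2 = -/FCG/B → run F
t=24: L0/L1/L2 = -/CG/B → run C
t=25: L0/L1/L2 = -/CG/B → run C
t=26: L0/L1/L2 = -/CG/B → run C
t=27: L0/L1/L2 = -/CG/B → run C
t=28: L0/L1/L2 = -/G/B → run G
t=29: L0/L1/L2 = -/-/B → run B
t=30: (idle)
t=31: (idle)
t=32: (idle)
t=33: (idle)
t=34: (idle)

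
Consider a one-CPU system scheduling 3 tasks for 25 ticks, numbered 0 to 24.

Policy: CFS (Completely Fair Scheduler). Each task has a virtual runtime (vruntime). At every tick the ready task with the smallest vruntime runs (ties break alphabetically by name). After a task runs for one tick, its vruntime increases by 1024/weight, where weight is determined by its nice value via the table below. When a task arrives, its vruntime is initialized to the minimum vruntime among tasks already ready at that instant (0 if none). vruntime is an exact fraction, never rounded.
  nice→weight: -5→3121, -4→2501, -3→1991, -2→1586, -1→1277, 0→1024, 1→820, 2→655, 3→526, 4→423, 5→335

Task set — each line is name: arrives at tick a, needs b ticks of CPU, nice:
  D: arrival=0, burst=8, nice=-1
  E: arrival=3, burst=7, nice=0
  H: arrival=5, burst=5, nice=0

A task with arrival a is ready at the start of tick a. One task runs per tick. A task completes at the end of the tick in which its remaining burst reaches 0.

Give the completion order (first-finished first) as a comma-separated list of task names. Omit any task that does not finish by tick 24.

completion order = D, H, E

t=0: vr[D=0] → run D
t=1: vr[D=1024/1277] → run D
t=2: vr[D=2048/1277] → run D
t=3: vr[D=3072/1277 E=3072/1277] → run D
t=4: vr[D=4096/1277 E=3072/1277] → run E
t=5: vr[D=4096/1277 E=4349/1277 H=4096/1277] → run D
t=6: vr[D=5120/1277 E=4349/1277 H=4096/1277] → run H
t=7: vr[D=5120/1277 E=4349/1277 H=5373/1277] → run E
t=8: vr[D=5120/1277 E=5626/1277 H=5373/1277] → run D
t=9: vr[D=6144/1277 E=5626/1277 H=5373/1277] → run H
t=10: vr[D=6144/1277 E=5626/1277 H=6650/1277] → run E
t=11: vr[D=6144/1277 E=6903/1277 H=6650/1277] → run D
t=12: vr[D=7168/1277 E=6903/1277 H=6650/1277] → run H
t=13: vr[D=7168/1277 E=6903/1277 H=7927/1277] → run E
t=14: vr[D=7168/1277 E=8180/1277 H=7927/1277] → run D
t=15: vr[E=8180/1277 H=7927/1277] → run H
t=16: vr[E=8180/1277 H=9204/1277] → run E
t=17: vr[E=9457/1277 H=9204/1277] → run H
t=18: vr[E=9457/1277] → run E
t=19: vr[E=10734/1277] → run E
t=20: (idle)
t=21: (idle)
t=22: (idle)
t=23: (idle)
t=24: (idle)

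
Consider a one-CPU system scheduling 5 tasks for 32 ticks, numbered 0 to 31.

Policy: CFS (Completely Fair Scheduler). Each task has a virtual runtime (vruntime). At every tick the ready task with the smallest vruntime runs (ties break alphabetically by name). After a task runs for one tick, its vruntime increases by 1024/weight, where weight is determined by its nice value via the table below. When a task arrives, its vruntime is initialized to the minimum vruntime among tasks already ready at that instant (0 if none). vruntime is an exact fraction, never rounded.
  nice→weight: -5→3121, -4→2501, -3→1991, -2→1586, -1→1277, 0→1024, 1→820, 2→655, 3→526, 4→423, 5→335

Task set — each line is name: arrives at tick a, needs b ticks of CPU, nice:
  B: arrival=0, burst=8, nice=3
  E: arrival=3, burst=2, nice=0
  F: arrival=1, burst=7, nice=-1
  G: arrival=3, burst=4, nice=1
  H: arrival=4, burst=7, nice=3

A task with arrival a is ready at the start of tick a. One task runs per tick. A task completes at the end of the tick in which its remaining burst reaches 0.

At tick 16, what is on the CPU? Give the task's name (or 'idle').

t=0: vr[B=0] → run B
t=1: vr[B=512/263 F=512/263] → run B
t=2: vr[B=1024/263 F=512/263] → run F
t=3: vr[B=1024/263 E=923136/335851 F=923136/335851 G=923136/335851] → run E
t=4: vr[B=1024/263 E=1258987/335851 F=923136/335851 G=923136/335851 H=923136/335851] → run F
t=5: vr[B=1024/263 E=1258987/335851 F=1192448/335851 G=923136/335851 H=923136/335851] → run G
t=6: vr[B=1024/263 E=1258987/335851 F=1192448/335851 G=275220736/68849455 H=923136/335851] → run H
t=7: vr[B=1024/263 E=1258987/335851 F=1192448/335851 G=275220736/68849455 H=1576960/335851] → run F
t=8: vr[B=1024/263 E=1258987/335851 F=1461760/335851 G=275220736/68849455 H=1576960/335851] → run E
t=9: vr[B=1024/263 F=1461760/335851 G=275220736/68849455 H=1576960/335851] → run B
t=10: vr[B=1536/263 F=1461760/335851 G=275220736/68849455 H=1576960/335851] → run G
t=11: vr[B=1536/263 F=1461760/335851 G=361198592/68849455 H=1576960/335851] → run F
t=12: vr[B=1536/263 F=1731072/335851 G=361198592/68849455 H=1576960/335851] → run H
t=13: vr[B=1536/263 F=1731072/335851 G=361198592/68849455 H=2230784/335851] → run F
t=14: vr[B=1536/263 F=2000384/335851 G=361198592/68849455 H=2230784/335851] → run G
t=15: vr[B=1536/263 F=2000384/335851 G=447176448/68849455 H=2230784/335851] → run B
t=16: vr[B=2048/263 F=2000384/335851 G=447176448/68849455 H=2230784/335851] → run F
t=17: vr[B=2048/263 F=2269696/335851 G=447176448/68849455 H=2230784/335851] → run G
t=18: vr[B=2048/263 F=2269696/335851 H=2230784/335851] → run H
t=19: vr[B=2048/263 F=2269696/335851 H=2884608/335851] → run F
t=20: vr[B=2048/263 H=2884608/335851] → run B
t=21: vr[B=2560/263 H=2884608/335851] → run H
t=22: vr[B=2560/263 H=3538432/335851] → run B
t=23: vr[B=3072/263 H=3538432/335851] → run H
t=24: vr[B=3072/263 H=4192256/335851] → run B
t=25: vr[B=3584/263 H=4192256/335851] → run H
t=26: vr[B=3584/263 H=4846080/335851] → run B
t=27: vr[H=4846080/335851] → run H
t=28: (idle)
t=29: (idle)
t=30: (idle)
t=31: (idle)

running at tick 16 = F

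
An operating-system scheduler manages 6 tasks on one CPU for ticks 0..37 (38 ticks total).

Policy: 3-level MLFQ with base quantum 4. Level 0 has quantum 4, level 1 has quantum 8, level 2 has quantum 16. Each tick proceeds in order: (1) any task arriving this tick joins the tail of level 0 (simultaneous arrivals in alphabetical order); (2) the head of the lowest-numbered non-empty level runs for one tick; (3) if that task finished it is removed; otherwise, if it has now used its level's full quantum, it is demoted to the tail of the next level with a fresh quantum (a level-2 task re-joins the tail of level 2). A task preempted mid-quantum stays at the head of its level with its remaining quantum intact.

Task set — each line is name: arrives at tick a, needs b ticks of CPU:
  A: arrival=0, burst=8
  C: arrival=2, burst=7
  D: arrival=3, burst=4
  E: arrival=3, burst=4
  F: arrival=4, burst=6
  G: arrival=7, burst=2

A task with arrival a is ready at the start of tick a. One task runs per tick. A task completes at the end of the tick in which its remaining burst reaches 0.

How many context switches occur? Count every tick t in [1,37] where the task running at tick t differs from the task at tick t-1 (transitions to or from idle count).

t=0: L0/L1/L2 = A/-/- → run A
t=1: L0/L1/L2 = A/-/- → run A
t=2: L0/L1/L2 = AC/-/- → run A
t=3: L0/L1/L2 = ACDE/-/- → run A
t=4: L0/L1/L2 = CDEF/A/- → run C
t=5: L0/L1/L2 = CDEF/A/- → run C
t=6: L0/L1/L2 = CDEF/A/- → run C
t=7: L0/L1/L2 = CDEFG/A/- → run C
t=8: L0/L1/L2 = DEFG/AC/- → run D
t=9: L0/L1/L2 = DEFG/AC/- → run D
t=10: L0/L1/L2 = DEFG/AC/- → run D
t=11: L0/L1/L2 = DEFG/AC/- → run D
t=12: L0/L1/L2 = EFG/AC/- → run E
t=13: L0/L1/L2 = EFG/AC/- → run E
t=14: L0/L1/L2 = EFG/AC/- → run E
t=15: L0/L1/L2 = EFG/AC/- → run E
t=16: L0/L1/L2 = FG/AC/- → run F
t=17: L0/L1/L2 = FG/AC/- → run F
t=18: L0/L1/L2 = FG/AC/- → run F
t=19: L0/L1/L2 = FG/AC/- → run F
t=20: L0/L1/L2 = G/ACF/- → run G
t=21: L0/L1/L2 = G/ACF/- → run G
t=22: L0/L1/L2 = -/ACF/- → run A
t=23: L0/L1/L2 = -/ACF/- → run A
t=24: L0/L1/L2 = -/ACF/- → run A
t=25: L0/L1/L2 = -/ACF/- → run A
t=26: L0/L1/L2 = -/CF/- → run C
t=27: L0/L1/L2 = -/CF/- → run C
t=28: L0/L1/L2 = -/CF/- → run C
t=29: L0/L1/L2 = -/F/- → run F
t=30: L0/L1/L2 = -/F/- → run F
t=31: (idle)
t=32: (idle)
t=33: (idle)
t=34: (idle)
t=35: (idle)
t=36: (idle)
t=37: (idle)

context switches = 9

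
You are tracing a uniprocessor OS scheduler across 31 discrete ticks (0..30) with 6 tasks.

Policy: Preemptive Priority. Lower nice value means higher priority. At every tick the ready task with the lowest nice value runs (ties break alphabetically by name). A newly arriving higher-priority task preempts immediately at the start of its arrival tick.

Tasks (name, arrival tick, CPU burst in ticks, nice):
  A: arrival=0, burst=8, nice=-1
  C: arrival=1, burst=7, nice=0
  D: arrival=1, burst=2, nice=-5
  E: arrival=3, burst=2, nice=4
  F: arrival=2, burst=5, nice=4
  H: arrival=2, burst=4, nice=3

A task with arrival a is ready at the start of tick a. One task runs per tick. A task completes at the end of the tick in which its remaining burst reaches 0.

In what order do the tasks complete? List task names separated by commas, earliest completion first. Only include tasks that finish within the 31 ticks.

completion order = D, A, C, H, E, F

t=0: ready={A} → run A
t=1: ready={A,C,D} → run D
t=2: ready={A,C,D,F,H} → run D
t=3: ready={A,C,E,F,H} → run A
t=4: ready={A,C,E,F,H} → run A
t=5: ready={A,C,E,F,H} → run A
t=6: ready={A,C,E,F,H} → run A
t=7: ready={A,C,E,F,H} → run A
t=8: ready={A,C,E,F,H} → run A
t=9: ready={A,C,E,F,H} → run A
t=10: ready={C,E,F,H} → run C
t=11: ready={C,E,F,H} → run C
t=12: ready={C,E,F,H} → run C
t=13: ready={C,E,F,H} → run C
t=14: ready={C,E,F,H} → run C
t=15: ready={C,E,F,H} → run C
t=16: ready={C,E,F,H} → run C
t=17: ready={E,F,H} → run H
t=18: ready={E,F,H} → run H
t=19: ready={E,F,H} → run H
t=20: ready={E,F,H} → run H
t=21: ready={E,F} → run E
t=22: ready={E,F} → run E
t=23: ready={F} → run F
t=24: ready={F} → run F
t=25: ready={F} → run F
t=26: ready={F} → run F
t=27: ready={F} → run F
t=28: (idle)
t=29: (idle)
t=30: (idle)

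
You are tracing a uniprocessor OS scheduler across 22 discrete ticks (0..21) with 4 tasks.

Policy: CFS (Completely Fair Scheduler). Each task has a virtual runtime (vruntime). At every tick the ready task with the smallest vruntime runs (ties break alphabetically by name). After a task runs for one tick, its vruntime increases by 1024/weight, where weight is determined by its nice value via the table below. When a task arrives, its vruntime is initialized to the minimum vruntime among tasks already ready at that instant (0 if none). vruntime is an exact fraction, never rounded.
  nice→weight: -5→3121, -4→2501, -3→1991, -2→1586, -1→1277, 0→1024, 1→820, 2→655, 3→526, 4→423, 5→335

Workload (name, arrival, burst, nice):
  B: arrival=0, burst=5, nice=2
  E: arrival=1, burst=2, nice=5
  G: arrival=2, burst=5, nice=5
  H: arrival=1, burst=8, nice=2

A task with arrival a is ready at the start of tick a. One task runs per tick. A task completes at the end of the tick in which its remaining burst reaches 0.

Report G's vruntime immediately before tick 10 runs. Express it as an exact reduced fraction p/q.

t=0: vr[B=0] → run B
t=1: vr[B=1024/655 E=1024/655 H=1024/655] → run B
t=2: vr[B=2048/655 E=1024/655 G=1024/655 H=1024/655] → run E
t=3: vr[B=2048/655 E=202752/43885 G=1024/655 H=1024/655] → run G
t=4: vr[B=2048/655 E=202752/43885 G=202752/43885 H=1024/655] → run H
t=5: vr[B=2048/655 E=202752/43885 G=202752/43885 H=2048/655] → run B
t=6: vr[B=3072/655 E=202752/43885 G=202752/43885 H=2048/655] → run H
t=7: vr[B=3072/655 E=202752/43885 G=202752/43885 H=3072/655] → run E
t=8: vr[B=3072/655 G=202752/43885 H=3072/655] → run G
t=9: vr[B=3072/655 G=336896/43885 H=3072/655] → run B
t=10: vr[B=4096/655 G=336896/43885 H=3072/655] → run H
t=11: vr[B=4096/655 G=336896/43885 H=4096/655] → run B
t=12: vr[G=336896/43885 H=4096/655] → run H
t=13: vr[G=336896/43885 H=1024/131] → run G
t=14: vr[G=94208/8777 H=1024/131] → run H
t=15: vr[G=94208/8777 H=6144/655] → run H
t=16: vr[G=94208/8777 H=7168/655] → run G
t=17: vr[G=605184/43885 H=7168/655] → run H
t=18: vr[G=605184/43885 H=8192/655] → run H
t=19: vr[G=605184/43885] → run G
t=20: (idle)
t=21: (idle)

vruntime(G, start of tick 10) = 336896/43885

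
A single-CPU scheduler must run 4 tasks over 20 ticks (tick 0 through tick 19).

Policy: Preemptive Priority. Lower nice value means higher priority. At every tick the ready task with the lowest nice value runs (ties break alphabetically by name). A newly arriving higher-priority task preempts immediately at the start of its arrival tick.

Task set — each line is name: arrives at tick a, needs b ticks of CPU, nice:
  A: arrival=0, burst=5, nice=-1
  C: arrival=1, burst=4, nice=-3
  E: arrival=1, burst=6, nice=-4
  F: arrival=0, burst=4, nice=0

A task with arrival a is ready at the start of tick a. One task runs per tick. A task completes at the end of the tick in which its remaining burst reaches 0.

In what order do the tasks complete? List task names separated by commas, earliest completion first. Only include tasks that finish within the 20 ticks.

completion order = E, C, A, F

t=0: ready={A,F} → run A
t=1: ready={A,C,E,F} → run E
t=2: ready={A,C,E,F} → run E
t=3: ready={A,C,E,F} → run E
t=4: ready={A,C,E,F} → run E
t=5: ready={A,C,E,F} → run E
t=6: ready={A,C,E,F} → run E
t=7: ready={A,C,F} → run C
t=8: ready={A,C,F} → run C
t=9: ready={A,C,F} → run C
t=10: ready={A,C,F} → run C
t=11: ready={A,F} → run A
t=12: ready={A,F} → run A
t=13: ready={A,F} → run A
t=14: ready={A,F} → run A
t=15: ready={F} → run F
t=16: ready={F} → run F
t=17: ready={F} → run F
t=18: ready={F} → run F
t=19: (idle)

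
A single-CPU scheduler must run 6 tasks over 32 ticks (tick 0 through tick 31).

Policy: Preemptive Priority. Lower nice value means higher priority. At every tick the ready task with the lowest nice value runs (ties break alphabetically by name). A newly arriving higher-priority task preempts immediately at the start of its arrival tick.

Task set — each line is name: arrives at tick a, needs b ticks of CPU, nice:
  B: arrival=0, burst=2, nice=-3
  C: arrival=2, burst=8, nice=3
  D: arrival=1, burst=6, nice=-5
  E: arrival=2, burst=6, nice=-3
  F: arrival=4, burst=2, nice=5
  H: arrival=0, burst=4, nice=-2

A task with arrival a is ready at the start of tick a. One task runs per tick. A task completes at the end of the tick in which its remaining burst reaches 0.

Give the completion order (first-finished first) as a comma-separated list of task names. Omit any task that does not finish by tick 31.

t=0: ready={B,H} → run B
t=1: ready={B,D,H} → run D
t=2: ready={B,C,D,E,H} → run D
t=3: ready={B,C,D,E,H} → run D
t=4: ready={B,C,D,E,F,H} → run D
t=5: ready={B,C,D,E,F,H} → run D
t=6: ready={B,C,D,E,F,H} → run D
t=7: ready={B,C,E,F,H} → run B
t=8: ready={C,E,F,H} → run E
t=9: ready={C,E,F,H} → run E
t=10: ready={C,E,F,H} → run E
t=11: ready={C,E,F,H} → run E
t=12: ready={C,E,F,H} → run E
t=13: ready={C,E,F,H} → run E
t=14: ready={C,F,H} → run H
t=15: ready={C,F,H} → run H
t=16: ready={C,F,H} → run H
t=17: ready={C,F,H} → run H
t=18: ready={C,F} → run C
t=19: ready={C,F} → run C
t=20: ready={C,F} → run C
t=21: ready={C,F} → run C
t=22: ready={C,F} → run C
t=23: ready={C,F} → run C
t=24: ready={C,F} → run C
t=25: ready={C,F} → run C
t=26: ready={F} → run F
t=27: ready={F} → run F
t=28: (idle)
t=29: (idle)
t=30: (idle)
t=31: (idle)

completion order = D, B, E, H, C, F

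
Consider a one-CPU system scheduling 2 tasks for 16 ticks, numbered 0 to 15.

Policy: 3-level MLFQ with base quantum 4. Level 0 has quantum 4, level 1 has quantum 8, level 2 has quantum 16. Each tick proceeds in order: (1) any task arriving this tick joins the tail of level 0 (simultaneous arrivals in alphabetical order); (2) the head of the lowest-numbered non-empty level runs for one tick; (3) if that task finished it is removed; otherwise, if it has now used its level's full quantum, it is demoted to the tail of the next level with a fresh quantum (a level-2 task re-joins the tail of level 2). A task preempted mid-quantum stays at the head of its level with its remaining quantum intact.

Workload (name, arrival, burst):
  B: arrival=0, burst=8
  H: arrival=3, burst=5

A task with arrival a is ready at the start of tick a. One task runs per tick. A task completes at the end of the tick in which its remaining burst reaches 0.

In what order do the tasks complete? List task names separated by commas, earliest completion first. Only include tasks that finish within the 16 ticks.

completion order = B, H

t=0: L0/L1/L2 = B/-/- → run B
t=1: L0/L1/L2 = B/-/- → run B
t=2: L0/L1/L2 = B/-/- → run B
t=3: L0/L1/L2 = BH/-/- → run B
t=4: L0/L1/L2 = H/B/- → run H
t=5: L0/L1/L2 = H/B/- → run H
t=6: L0/L1/L2 = H/B/- → run H
t=7: L0/L1/L2 = H/B/- → run H
t=8: L0/L1/L2 = -/BH/- → run B
t=9: L0/L1/L2 = -/BH/- → run B
t=10: L0/L1/L2 = -/BH/- → run B
t=11: L0/L1/L2 = -/BH/- → run B
t=12: L0/L1/L2 = -/H/- → run H
t=13: (idle)
t=14: (idle)
t=15: (idle)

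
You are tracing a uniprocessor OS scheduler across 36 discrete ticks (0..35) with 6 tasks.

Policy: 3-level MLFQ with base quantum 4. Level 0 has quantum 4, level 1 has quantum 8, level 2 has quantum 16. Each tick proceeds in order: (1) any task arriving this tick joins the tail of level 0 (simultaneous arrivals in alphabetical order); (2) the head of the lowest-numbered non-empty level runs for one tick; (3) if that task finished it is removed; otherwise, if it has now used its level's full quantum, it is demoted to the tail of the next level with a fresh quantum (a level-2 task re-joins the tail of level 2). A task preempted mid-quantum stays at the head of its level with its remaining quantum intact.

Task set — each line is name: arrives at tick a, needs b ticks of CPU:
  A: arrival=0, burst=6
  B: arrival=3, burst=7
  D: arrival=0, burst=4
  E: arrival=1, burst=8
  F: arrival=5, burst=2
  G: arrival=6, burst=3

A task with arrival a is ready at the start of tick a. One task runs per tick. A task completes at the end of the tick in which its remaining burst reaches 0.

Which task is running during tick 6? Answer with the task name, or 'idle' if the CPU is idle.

running at tick 6 = D

t=0: L0/L1/L2 = AD/-/- → run A
t=1: L0/L1/L2 = ADE/-/- → run A
t=2: L0/L1/L2 = ADE/-/- → run A
t=3: L0/L1/L2 = ADEB/-/- → run A
t=4: L0/L1/L2 = DEB/A/- → run D
t=5: L0/L1/L2 = DEBF/A/- → run D
t=6: L0/L1/L2 = DEBFG/A/- → run D
t=7: L0/L1/L2 = DEBFG/A/- → run D
t=8: L0/L1/L2 = EBFG/A/- → run E
t=9: L0/L1/L2 = EBFG/A/- → run E
t=10: L0/L1/L2 = EBFG/A/- → run E
t=11: L0/L1/L2 = EBFG/A/- → run E
t=12: L0/L1/L2 = BFG/AE/- → run B
t=13: L0/L1/L2 = BFG/AE/- → run B
t=14: L0/L1/L2 = BFG/AE/- → run B
t=15: L0/L1/L2 = BFG/AE/- → run B
t=16: L0/L1/L2 = FG/AEB/- → run F
t=17: L0/L1/L2 = FG/AEB/- → run F
t=18: L0/L1/L2 = G/AEB/- → run G
t=19: L0/L1/L2 = G/AEB/- → run G
t=20: L0/L1/L2 = G/AEB/- → run G
t=21: L0/L1/L2 = -/AEB/- → run A
t=22: L0/L1/L2 = -/AEB/- → run A
t=23: L0/L1/L2 = -/EB/- → run E
t=24: L0/L1/L2 = -/EB/- → run E
t=25: L0/L1/L2 = -/EB/- → run E
t=26: L0/L1/L2 = -/EB/- → run E
t=27: L0/L1/L2 = -/B/- → run B
t=28: L0/L1/L2 = -/B/- → run B
t=29: L0/L1/L2 = -/B/- → run B
t=30: (idle)
t=31: (idle)
t=32: (idle)
t=33: (idle)
t=34: (idle)
t=35: (idle)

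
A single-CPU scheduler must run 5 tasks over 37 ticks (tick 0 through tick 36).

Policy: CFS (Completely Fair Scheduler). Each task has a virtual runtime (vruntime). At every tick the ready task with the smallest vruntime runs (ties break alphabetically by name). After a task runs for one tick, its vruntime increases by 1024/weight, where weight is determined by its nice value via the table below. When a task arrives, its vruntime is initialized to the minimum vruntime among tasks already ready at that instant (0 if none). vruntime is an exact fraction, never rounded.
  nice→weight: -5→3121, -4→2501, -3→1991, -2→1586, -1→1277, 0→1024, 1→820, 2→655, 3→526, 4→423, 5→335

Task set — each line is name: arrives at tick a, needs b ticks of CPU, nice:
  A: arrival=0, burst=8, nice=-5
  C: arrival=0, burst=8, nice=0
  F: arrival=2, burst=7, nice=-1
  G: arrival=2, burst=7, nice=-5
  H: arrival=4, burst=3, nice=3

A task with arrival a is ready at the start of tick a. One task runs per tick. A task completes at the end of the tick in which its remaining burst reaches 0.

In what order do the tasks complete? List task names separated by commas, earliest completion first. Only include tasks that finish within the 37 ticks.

completion order = A, G, H, F, C

t=0: vr[A=0 C=0] → run A
t=1: vr[A=1024/3121 C=0] → run C
t=2: vr[A=1024/3121 C=1 F=1024/3121 G=1024/3121] → run A
t=3: vr[A=2048/3121 C=1 F=1024/3121 G=1024/3121] → run F
t=4: vr[A=2048/3121 C=1 F=4503552/3985517 G=1024/3121 H=1024/3121] → run G
t=5: vr[A=2048/3121 C=1 F=4503552/3985517 G=2048/3121 H=1024/3121] → run H
t=6: vr[A=2048/3121 C=1 F=4503552/3985517 G=2048/3121 H=1867264/820823] → run A
t=7: vr[A=3072/3121 C=1 F=4503552/3985517 G=2048/3121 H=1867264/820823] → run G
t=8: vr[A=3072/3121 C=1 F=4503552/3985517 G=3072/3121 H=1867264/820823] → run A
t=9: vr[A=4096/3121 C=1 F=4503552/3985517 G=3072/3121 H=1867264/820823] → run G
t=10: vr[A=4096/3121 C=1 F=4503552/3985517 G=4096/3121 H=1867264/820823] → run C
t=11: vr[A=4096/3121 C=2 F=4503552/3985517 G=4096/3121 H=1867264/820823] → run F
t=12: vr[A=4096/3121 C=2 F=7699456/3985517 G=4096/3121 H=1867264/820823] → run A
t=13: vr[A=5120/3121 C=2 F=7699456/3985517 G=4096/3121 H=1867264/820823] → run G
t=14: vr[A=5120/3121 C=2 F=7699456/3985517 G=5120/3121 H=1867264/820823] → run A
t=15: vr[A=6144/3121 C=2 F=7699456/3985517 G=5120/3121 H=1867264/820823] → run G
t=16: vr[A=6144/3121 C=2 F=7699456/3985517 G=6144/3121 H=1867264/820823] → run F
t=17: vr[A=6144/3121 C=2 F=10895360/3985517 G=6144/3121 H=1867264/820823] → run A
t=18: vr[A=7168/3121 C=2 F=10895360/3985517 G=6144/3121 H=1867264/820823] → run G
t=19: vr[A=7168/3121 C=2 F=10895360/3985517 G=7168/3121 H=1867264/820823] → run C
t=20: vr[A=7168/3121 C=3 F=10895360/3985517 G=7168/3121 H=1867264/820823] → run H
t=21: vr[A=7168/3121 C=3 F=10895360/3985517 G=7168/3121 H=3465216/820823] → run A
t=22: vr[C=3 F=10895360/3985517 G=7168/3121 H=3465216/820823] → run G
t=23: vr[C=3 F=10895360/3985517 H=3465216/820823] → run F
t=24: vr[C=3 F=14091264/3985517 H=3465216/820823] → run C
t=25: vr[C=4 F=14091264/3985517 H=3465216/820823] → run F
t=26: vr[C=4 F=17287168/3985517 H=3465216/820823] → run C
t=27: vr[C=5 F=17287168/3985517 H=3465216/820823] → run H
t=28: vr[C=5 F=17287168/3985517] → run F
t=29: vr[C=5 F=20483072/3985517] → run C
t=30: vr[C=6 F=20483072/3985517] → run F
t=31: vr[C=6] → run C
t=32: vr[C=7] → run C
t=33: (idle)
t=34: (idle)
t=35: (idle)
t=36: (idle)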